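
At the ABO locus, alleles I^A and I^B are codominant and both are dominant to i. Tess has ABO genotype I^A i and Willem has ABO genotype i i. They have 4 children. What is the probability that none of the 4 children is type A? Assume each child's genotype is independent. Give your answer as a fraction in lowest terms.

1/16

ABO cross I^A i × i i → 1/2 O, 1/2 A.
So P(type A) = 1/2 per child.
P(not type A) = 1/2 for one child; (1/2)^4 = 1/16.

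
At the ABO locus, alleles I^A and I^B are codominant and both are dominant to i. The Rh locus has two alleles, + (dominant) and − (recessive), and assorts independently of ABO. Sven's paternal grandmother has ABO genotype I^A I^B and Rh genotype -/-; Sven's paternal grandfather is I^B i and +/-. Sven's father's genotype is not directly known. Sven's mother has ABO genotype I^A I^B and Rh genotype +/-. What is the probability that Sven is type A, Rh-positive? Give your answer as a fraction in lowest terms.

5/32

Sven's father's ABO genotype from I^A I^B × I^B i: 1/4 I^A I^B, 1/4 I^A i, 1/4 I^B I^B, 1/4 I^B i.
Crossing each possibility with the mother I^A I^B and summing P(type A): 1/4·1/4 + 1/4·1/2 + 1/4·0 + 1/4·1/4 = 1/4.
Similarly for Rh via the father's Rh distribution: P(Rh+) = 5/8.
Independent loci: 1/4 × 5/8 = 5/32.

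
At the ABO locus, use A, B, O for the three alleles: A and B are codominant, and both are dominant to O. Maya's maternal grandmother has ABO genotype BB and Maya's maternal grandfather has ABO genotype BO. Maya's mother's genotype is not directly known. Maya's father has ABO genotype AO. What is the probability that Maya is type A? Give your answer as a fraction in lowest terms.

1/8

Maya's mother's ABO genotype from BB × BO: 1/2 BB, 1/2 BO.
Crossing each possibility with the father AO and summing P(type A): 1/2·0 + 1/2·1/4 = 1/8.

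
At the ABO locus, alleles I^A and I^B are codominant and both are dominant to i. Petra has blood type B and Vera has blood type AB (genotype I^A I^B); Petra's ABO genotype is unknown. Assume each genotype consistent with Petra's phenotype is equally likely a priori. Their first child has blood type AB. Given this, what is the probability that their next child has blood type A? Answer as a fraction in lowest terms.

Possible genotypes: Petra ∈ {I^B I^B, I^B i}; Vera ∈ {I^A I^B}.
Weight each parental genotype pair by prior × P(type-AB child):
  I^B I^B × I^A I^B: posterior weight 2/3; P(next child type A) = 0.
  I^B i × I^A I^B: posterior weight 1/3; P(next child type A) = 1/4.
Weighted sum = 1/12.

1/12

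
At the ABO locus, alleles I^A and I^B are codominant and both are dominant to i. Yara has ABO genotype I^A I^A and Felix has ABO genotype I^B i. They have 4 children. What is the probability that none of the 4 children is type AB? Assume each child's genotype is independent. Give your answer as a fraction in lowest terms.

ABO cross I^A I^A × I^B i → 1/2 A, 1/2 AB.
So P(type AB) = 1/2 per child.
P(not type AB) = 1/2 for one child; (1/2)^4 = 1/16.

1/16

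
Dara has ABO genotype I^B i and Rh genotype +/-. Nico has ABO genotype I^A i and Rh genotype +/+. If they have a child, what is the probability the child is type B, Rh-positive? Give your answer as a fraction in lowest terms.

ABO cross I^B i × I^A i → offspring phenotypes: 1/4 O, 1/4 A, 1/4 B, 1/4 AB.
Rh cross +/- × +/+ → 1 Rh+.
Independent loci: P(type B, Rh-positive) = 1/4 × 1 = 1/4.

1/4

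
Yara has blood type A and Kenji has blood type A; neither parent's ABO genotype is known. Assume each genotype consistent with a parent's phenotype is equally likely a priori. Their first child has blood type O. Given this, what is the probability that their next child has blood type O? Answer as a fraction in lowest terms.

1/4

Possible genotypes: Yara ∈ {AA, AO}; Kenji ∈ {AA, AO}.
Weight each parental genotype pair by prior × P(type-O child):
  AO × AO: posterior weight 1; P(next child type O) = 1/4.
Weighted sum = 1/4.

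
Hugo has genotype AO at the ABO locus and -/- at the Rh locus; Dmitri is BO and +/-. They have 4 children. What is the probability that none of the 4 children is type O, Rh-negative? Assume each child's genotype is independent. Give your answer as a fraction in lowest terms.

ABO cross AO × BO → 1/4 O, 1/4 A, 1/4 B, 1/4 AB.
Rh cross -/- × +/- → 1/2 Rh+, 1/2 Rh-; so P(type O, Rh-negative) = 1/4 × 1/2 = 1/8 per child.
P(not type O, Rh-negative) = 7/8 for one child; (7/8)^4 = 2401/4096.

2401/4096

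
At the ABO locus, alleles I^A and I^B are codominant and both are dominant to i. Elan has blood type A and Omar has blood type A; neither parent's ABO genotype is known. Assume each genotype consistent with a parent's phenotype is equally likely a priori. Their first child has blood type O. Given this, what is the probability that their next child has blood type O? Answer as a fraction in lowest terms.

1/4

Possible genotypes: Elan ∈ {I^A I^A, I^A i}; Omar ∈ {I^A I^A, I^A i}.
Weight each parental genotype pair by prior × P(type-O child):
  I^A i × I^A i: posterior weight 1; P(next child type O) = 1/4.
Weighted sum = 1/4.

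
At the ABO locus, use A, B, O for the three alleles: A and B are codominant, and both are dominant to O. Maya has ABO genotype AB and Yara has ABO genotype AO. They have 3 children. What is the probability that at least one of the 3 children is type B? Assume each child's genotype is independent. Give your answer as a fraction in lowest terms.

ABO cross AB × AO → 1/2 A, 1/4 B, 1/4 AB.
So P(type B) = 1/4 per child.
P(none) = (3/4)^3 = 27/64; P(at least one) = 1 − 27/64 = 37/64.

37/64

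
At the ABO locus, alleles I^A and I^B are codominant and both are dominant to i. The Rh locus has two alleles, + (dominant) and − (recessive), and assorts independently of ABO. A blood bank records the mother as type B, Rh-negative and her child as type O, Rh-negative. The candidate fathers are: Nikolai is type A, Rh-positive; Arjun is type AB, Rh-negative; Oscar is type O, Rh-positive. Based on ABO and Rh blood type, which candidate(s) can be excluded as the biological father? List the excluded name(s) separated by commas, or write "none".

Arjun

A candidate is excluded only if no genotype consistent with his phenotype could produce a type O, Rh-negative child with a type B, Rh-negative mother.
Arjun (type AB, Rh-): no genotype consistent with that phenotype can produce a type-O Rh- child with a type-B mother.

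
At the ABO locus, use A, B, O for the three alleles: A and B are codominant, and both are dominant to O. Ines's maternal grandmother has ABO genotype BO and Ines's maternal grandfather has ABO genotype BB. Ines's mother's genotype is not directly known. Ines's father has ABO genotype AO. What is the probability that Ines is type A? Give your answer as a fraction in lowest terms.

Ines's mother's ABO genotype from BO × BB: 1/2 BB, 1/2 BO.
Crossing each possibility with the father AO and summing P(type A): 1/2·0 + 1/2·1/4 = 1/8.

1/8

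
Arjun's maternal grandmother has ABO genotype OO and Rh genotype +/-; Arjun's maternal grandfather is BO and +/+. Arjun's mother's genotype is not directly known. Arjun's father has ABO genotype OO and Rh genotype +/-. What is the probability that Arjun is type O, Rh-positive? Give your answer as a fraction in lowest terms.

21/32

Arjun's mother's ABO genotype from OO × BO: 1/2 BO, 1/2 OO.
Crossing each possibility with the father OO and summing P(type O): 1/2·1/2 + 1/2·1 = 3/4.
Similarly for Rh via the mother's Rh distribution: P(Rh+) = 7/8.
Independent loci: 3/4 × 7/8 = 21/32.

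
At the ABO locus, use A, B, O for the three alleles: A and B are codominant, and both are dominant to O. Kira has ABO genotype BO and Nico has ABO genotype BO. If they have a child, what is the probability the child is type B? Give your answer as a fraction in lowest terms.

3/4

ABO cross BO × BO → offspring phenotypes: 1/4 O, 3/4 B.
So P(type B) = 3/4.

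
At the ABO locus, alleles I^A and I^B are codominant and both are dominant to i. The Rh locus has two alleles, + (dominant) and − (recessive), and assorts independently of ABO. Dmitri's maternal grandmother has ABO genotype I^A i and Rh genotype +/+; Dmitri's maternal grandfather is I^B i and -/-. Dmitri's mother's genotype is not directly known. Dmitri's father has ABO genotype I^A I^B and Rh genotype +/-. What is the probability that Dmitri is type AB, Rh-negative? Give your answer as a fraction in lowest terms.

Dmitri's mother's ABO genotype from I^A i × I^B i: 1/4 I^A I^B, 1/4 I^A i, 1/4 I^B i, 1/4 i i.
Crossing each possibility with the father I^A I^B and summing P(type AB): 1/4·1/2 + 1/4·1/4 + 1/4·1/4 + 1/4·0 = 1/4.
Similarly for Rh via the mother's Rh distribution: P(Rh-) = 1/4.
Independent loci: 1/4 × 1/4 = 1/16.

1/16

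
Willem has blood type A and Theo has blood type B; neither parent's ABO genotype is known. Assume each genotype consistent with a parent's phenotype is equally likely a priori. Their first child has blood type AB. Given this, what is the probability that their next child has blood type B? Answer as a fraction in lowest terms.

Possible genotypes: Willem ∈ {AA, AO}; Theo ∈ {BB, BO}.
Weight each parental genotype pair by prior × P(type-AB child):
  AA × BB: posterior weight 4/9; P(next child type B) = 0.
  AA × BO: posterior weight 2/9; P(next child type B) = 0.
  AO × BB: posterior weight 2/9; P(next child type B) = 1/2.
  AO × BO: posterior weight 1/9; P(next child type B) = 1/4.
Weighted sum = 5/36.

5/36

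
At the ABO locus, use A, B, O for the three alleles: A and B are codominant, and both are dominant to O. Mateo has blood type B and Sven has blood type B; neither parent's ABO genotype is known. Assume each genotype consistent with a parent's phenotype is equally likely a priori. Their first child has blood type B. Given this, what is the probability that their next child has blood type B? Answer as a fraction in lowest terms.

Possible genotypes: Mateo ∈ {BB, BO}; Sven ∈ {BB, BO}.
Weight each parental genotype pair by prior × P(type-B child):
  BB × BB: posterior weight 4/15; P(next child type B) = 1.
  BB × BO: posterior weight 4/15; P(next child type B) = 1.
  BO × BB: posterior weight 4/15; P(next child type B) = 1.
  BO × BO: posterior weight 1/5; P(next child type B) = 3/4.
Weighted sum = 19/20.

19/20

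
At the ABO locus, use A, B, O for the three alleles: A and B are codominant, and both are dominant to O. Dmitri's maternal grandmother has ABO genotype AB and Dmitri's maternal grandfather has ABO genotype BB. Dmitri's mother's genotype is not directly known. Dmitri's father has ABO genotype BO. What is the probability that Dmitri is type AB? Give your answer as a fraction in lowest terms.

1/8

Dmitri's mother's ABO genotype from AB × BB: 1/2 AB, 1/2 BB.
Crossing each possibility with the father BO and summing P(type AB): 1/2·1/4 + 1/2·0 = 1/8.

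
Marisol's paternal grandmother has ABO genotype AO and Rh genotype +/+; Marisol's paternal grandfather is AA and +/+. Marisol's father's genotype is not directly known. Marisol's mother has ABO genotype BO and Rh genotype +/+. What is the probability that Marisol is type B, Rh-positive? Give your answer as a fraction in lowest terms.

Marisol's father's ABO genotype from AO × AA: 1/2 AA, 1/2 AO.
Crossing each possibility with the mother BO and summing P(type B): 1/2·0 + 1/2·1/4 = 1/8.
Similarly for Rh via the father's Rh distribution: P(Rh+) = 1.
Independent loci: 1/8 × 1 = 1/8.

1/8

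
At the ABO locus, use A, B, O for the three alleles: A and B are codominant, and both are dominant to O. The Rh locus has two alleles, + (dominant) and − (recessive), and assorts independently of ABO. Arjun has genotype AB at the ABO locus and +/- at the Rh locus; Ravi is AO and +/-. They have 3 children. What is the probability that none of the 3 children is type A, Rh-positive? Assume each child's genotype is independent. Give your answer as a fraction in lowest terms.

125/512

ABO cross AB × AO → 1/2 A, 1/4 B, 1/4 AB.
Rh cross +/- × +/- → 3/4 Rh+, 1/4 Rh-; so P(type A, Rh-positive) = 1/2 × 3/4 = 3/8 per child.
P(not type A, Rh-positive) = 5/8 for one child; (5/8)^3 = 125/512.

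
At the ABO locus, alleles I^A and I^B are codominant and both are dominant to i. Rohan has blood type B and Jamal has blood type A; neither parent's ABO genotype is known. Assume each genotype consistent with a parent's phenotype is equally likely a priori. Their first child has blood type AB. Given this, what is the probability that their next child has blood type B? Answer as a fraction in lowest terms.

Possible genotypes: Rohan ∈ {I^B I^B, I^B i}; Jamal ∈ {I^A I^A, I^A i}.
Weight each parental genotype pair by prior × P(type-AB child):
  I^B I^B × I^A I^A: posterior weight 4/9; P(next child type B) = 0.
  I^B I^B × I^A i: posterior weight 2/9; P(next child type B) = 1/2.
  I^B i × I^A I^A: posterior weight 2/9; P(next child type B) = 0.
  I^B i × I^A i: posterior weight 1/9; P(next child type B) = 1/4.
Weighted sum = 5/36.

5/36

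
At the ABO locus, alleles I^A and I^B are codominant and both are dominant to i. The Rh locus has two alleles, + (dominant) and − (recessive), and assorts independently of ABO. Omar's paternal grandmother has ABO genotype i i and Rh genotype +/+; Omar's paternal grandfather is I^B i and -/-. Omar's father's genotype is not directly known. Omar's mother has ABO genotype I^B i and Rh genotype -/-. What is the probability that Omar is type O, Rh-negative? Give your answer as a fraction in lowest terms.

3/16

Omar's father's ABO genotype from i i × I^B i: 1/2 I^B i, 1/2 i i.
Crossing each possibility with the mother I^B i and summing P(type O): 1/2·1/4 + 1/2·1/2 = 3/8.
Similarly for Rh via the father's Rh distribution: P(Rh-) = 1/2.
Independent loci: 3/8 × 1/2 = 3/16.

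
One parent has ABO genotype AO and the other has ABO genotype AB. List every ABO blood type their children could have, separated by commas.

Gametes from AO × AB give offspring ABO genotypes AA, AB, AO, BO, i.e. phenotypes A, B, AB.

A, B, AB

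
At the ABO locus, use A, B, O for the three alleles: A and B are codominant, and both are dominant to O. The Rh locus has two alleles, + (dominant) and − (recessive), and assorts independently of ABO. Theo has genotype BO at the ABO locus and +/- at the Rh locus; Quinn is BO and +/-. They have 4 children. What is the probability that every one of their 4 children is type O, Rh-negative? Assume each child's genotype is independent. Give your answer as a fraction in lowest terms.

ABO cross BO × BO → 1/4 O, 3/4 B.
Rh cross +/- × +/- → 3/4 Rh+, 1/4 Rh-; so P(type O, Rh-negative) = 1/4 × 1/4 = 1/16 per child.
All 4 independent: (1/16)^4 = 1/65536.

1/65536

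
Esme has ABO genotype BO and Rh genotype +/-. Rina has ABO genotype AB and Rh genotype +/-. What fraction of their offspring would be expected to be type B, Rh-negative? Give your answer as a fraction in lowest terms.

ABO cross BO × AB → offspring phenotypes: 1/4 A, 1/2 B, 1/4 AB.
Rh cross +/- × +/- → 3/4 Rh+, 1/4 Rh-.
Independent loci: P(type B, Rh-negative) = 1/2 × 1/4 = 1/8.

1/8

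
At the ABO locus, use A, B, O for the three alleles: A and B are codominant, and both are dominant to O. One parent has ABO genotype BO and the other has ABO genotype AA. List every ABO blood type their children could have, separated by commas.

Gametes from BO × AA give offspring ABO genotypes AB, AO, i.e. phenotypes A, AB.

A, AB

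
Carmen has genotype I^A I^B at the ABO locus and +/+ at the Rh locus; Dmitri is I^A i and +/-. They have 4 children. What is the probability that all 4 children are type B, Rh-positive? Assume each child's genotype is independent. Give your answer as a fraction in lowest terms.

ABO cross I^A I^B × I^A i → 1/2 A, 1/4 B, 1/4 AB.
Rh cross +/+ × +/- → 1 Rh+; so P(type B, Rh-positive) = 1/4 × 1 = 1/4 per child.
All 4 independent: (1/4)^4 = 1/256.

1/256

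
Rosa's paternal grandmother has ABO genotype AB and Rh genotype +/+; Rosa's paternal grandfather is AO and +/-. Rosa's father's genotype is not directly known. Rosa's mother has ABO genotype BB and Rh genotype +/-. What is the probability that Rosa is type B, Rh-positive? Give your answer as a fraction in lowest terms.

7/16

Rosa's father's ABO genotype from AB × AO: 1/4 AA, 1/4 AB, 1/4 AO, 1/4 BO.
Crossing each possibility with the mother BB and summing P(type B): 1/4·0 + 1/4·1/2 + 1/4·1/2 + 1/4·1 = 1/2.
Similarly for Rh via the father's Rh distribution: P(Rh+) = 7/8.
Independent loci: 1/2 × 7/8 = 7/16.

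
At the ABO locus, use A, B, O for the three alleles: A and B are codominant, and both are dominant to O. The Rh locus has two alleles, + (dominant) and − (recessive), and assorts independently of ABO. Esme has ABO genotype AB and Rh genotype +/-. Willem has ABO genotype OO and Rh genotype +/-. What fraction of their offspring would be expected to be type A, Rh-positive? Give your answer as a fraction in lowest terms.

3/8

ABO cross AB × OO → offspring phenotypes: 1/2 A, 1/2 B.
Rh cross +/- × +/- → 3/4 Rh+, 1/4 Rh-.
Independent loci: P(type A, Rh-positive) = 1/2 × 3/4 = 3/8.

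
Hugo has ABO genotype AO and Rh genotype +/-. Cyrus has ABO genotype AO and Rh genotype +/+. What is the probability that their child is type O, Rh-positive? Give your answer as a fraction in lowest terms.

ABO cross AO × AO → offspring phenotypes: 1/4 O, 3/4 A.
Rh cross +/- × +/+ → 1 Rh+.
Independent loci: P(type O, Rh-positive) = 1/4 × 1 = 1/4.

1/4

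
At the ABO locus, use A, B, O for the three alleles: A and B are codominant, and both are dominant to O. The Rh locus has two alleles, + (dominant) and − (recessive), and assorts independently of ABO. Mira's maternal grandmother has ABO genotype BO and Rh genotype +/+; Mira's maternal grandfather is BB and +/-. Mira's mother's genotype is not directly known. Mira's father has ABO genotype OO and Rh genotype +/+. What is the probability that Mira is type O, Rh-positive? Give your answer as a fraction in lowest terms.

1/4

Mira's mother's ABO genotype from BO × BB: 1/2 BB, 1/2 BO.
Crossing each possibility with the father OO and summing P(type O): 1/2·0 + 1/2·1/2 = 1/4.
Similarly for Rh via the mother's Rh distribution: P(Rh+) = 1.
Independent loci: 1/4 × 1 = 1/4.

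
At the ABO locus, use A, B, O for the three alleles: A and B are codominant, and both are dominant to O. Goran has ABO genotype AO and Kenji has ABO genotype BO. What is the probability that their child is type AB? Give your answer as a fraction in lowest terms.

ABO cross AO × BO → offspring phenotypes: 1/4 O, 1/4 A, 1/4 B, 1/4 AB.
So P(type AB) = 1/4.

1/4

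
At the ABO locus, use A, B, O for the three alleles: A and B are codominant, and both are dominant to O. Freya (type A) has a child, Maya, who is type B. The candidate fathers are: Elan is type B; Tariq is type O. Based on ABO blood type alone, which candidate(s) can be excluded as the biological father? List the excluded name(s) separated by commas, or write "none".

A candidate is excluded only if no genotype consistent with his phenotype could produce a type B child with a type A mother.
Tariq (type O): no genotype consistent with that phenotype can produce a type-B child with a type-A mother.

Tariq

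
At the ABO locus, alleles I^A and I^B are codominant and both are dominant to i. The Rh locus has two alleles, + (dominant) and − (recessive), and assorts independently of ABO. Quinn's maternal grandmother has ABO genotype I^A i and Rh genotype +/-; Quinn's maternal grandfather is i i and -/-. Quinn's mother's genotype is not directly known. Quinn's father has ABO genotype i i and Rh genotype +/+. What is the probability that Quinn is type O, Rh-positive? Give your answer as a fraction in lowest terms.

Quinn's mother's ABO genotype from I^A i × i i: 1/2 I^A i, 1/2 i i.
Crossing each possibility with the father i i and summing P(type O): 1/2·1/2 + 1/2·1 = 3/4.
Similarly for Rh via the mother's Rh distribution: P(Rh+) = 1.
Independent loci: 3/4 × 1 = 3/4.

3/4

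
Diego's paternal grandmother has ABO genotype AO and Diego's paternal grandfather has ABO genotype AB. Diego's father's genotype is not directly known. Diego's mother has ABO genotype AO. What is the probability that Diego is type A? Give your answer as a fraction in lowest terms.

Diego's father's ABO genotype from AO × AB: 1/4 AA, 1/4 AB, 1/4 AO, 1/4 BO.
Crossing each possibility with the mother AO and summing P(type A): 1/4·1 + 1/4·1/2 + 1/4·3/4 + 1/4·1/4 = 5/8.

5/8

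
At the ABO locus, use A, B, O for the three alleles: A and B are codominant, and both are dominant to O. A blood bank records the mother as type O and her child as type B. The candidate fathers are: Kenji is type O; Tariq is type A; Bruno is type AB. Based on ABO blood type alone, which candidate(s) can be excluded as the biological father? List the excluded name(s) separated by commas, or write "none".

Kenji, Tariq

A candidate is excluded only if no genotype consistent with his phenotype could produce a type B child with a type O mother.
Kenji (type O): no genotype consistent with that phenotype can produce a type-B child with a type-O mother.
Tariq (type A): no genotype consistent with that phenotype can produce a type-B child with a type-O mother.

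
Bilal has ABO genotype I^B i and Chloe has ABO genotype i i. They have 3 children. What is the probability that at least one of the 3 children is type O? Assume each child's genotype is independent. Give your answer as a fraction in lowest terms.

7/8

ABO cross I^B i × i i → 1/2 O, 1/2 B.
So P(type O) = 1/2 per child.
P(none) = (1/2)^3 = 1/8; P(at least one) = 1 − 1/8 = 7/8.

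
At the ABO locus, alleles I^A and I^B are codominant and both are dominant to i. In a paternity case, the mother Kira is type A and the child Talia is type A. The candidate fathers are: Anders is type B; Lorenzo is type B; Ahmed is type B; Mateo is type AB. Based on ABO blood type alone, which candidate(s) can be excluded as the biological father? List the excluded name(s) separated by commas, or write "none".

none

A candidate is excluded only if no genotype consistent with his phenotype could produce a type A child with a type A mother.
Every candidate has at least one consistent genotype combination, so none can be excluded.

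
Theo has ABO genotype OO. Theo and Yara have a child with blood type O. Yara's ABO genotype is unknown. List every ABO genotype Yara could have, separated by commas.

AO, BO, OO

For each candidate genotype of Yara, check whether crossing it with OO can produce every observed child phenotype.
  AA → possible child types {A} ✗
  AB → possible child types {A, B} ✗
  AO → possible child types {O, A} ✓
  BB → possible child types {B} ✗
  BO → possible child types {O, B} ✓
  OO → possible child types {O} ✓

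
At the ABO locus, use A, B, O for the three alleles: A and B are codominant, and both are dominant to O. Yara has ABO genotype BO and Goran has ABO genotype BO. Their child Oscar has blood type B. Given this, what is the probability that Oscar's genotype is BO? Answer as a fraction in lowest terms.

Cross BO × BO → 1/4 BB, 1/2 BO, 1/4 OO.
Type-B genotypes among offspring: BB (1/4), BO (1/2); total 3/4.
P(BO | type B) = (1/2) / (3/4) = 2/3.

2/3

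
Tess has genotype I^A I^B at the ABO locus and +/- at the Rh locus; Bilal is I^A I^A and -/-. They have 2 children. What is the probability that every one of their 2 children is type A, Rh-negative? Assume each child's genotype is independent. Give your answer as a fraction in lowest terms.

ABO cross I^A I^B × I^A I^A → 1/2 A, 1/2 AB.
Rh cross +/- × -/- → 1/2 Rh+, 1/2 Rh-; so P(type A, Rh-negative) = 1/2 × 1/2 = 1/4 per child.
All 2 independent: (1/4)^2 = 1/16.

1/16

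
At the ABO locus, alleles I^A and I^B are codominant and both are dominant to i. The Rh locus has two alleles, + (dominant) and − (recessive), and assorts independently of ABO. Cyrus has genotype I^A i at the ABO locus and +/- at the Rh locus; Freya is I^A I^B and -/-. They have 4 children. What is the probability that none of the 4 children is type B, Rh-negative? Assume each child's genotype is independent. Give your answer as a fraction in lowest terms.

2401/4096

ABO cross I^A i × I^A I^B → 1/2 A, 1/4 B, 1/4 AB.
Rh cross +/- × -/- → 1/2 Rh+, 1/2 Rh-; so P(type B, Rh-negative) = 1/4 × 1/2 = 1/8 per child.
P(not type B, Rh-negative) = 7/8 for one child; (7/8)^4 = 2401/4096.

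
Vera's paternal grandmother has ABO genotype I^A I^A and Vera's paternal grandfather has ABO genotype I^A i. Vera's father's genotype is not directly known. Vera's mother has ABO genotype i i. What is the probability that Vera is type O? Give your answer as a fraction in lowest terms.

Vera's father's ABO genotype from I^A I^A × I^A i: 1/2 I^A I^A, 1/2 I^A i.
Crossing each possibility with the mother i i and summing P(type O): 1/2·0 + 1/2·1/2 = 1/4.

1/4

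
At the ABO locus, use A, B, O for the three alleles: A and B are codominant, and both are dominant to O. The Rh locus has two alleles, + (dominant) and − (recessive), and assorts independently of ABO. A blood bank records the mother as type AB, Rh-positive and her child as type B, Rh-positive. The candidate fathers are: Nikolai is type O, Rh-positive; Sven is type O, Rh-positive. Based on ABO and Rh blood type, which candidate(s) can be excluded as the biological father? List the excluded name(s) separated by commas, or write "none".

none

A candidate is excluded only if no genotype consistent with his phenotype could produce a type B, Rh-positive child with a type AB, Rh-positive mother.
Every candidate has at least one consistent genotype combination, so none can be excluded.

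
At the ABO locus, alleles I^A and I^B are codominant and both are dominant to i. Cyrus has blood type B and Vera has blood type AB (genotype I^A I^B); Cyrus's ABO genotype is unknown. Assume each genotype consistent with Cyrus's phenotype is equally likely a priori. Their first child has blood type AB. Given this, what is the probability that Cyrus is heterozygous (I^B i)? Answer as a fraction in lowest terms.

1/3

Possible genotypes: Cyrus ∈ {I^B I^B, I^B i}; Vera ∈ {I^A I^B}.
Weight each parental genotype pair by prior × P(type-AB child):
  I^B I^B × I^A I^B: posterior weight 2/3.
  I^B i × I^A I^B: posterior weight 1/3.
Sum the posterior weight over pairs where Cyrus is I^B i: 1/3.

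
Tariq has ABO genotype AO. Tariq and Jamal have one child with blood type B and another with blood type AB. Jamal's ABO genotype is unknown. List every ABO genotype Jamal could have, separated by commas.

For each candidate genotype of Jamal, check whether crossing it with AO can produce every observed child phenotype.
  AA → possible child types {A} ✗
  AB → possible child types {A, B, AB} ✓
  AO → possible child types {O, A} ✗
  BB → possible child types {B, AB} ✓
  BO → possible child types {O, A, B, AB} ✓
  OO → possible child types {O, A} ✗

AB, BB, BO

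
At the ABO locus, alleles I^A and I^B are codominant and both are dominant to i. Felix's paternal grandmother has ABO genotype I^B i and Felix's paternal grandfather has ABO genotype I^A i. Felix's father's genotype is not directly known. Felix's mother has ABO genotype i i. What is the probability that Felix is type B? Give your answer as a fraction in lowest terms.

Felix's father's ABO genotype from I^B i × I^A i: 1/4 I^A I^B, 1/4 I^A i, 1/4 I^B i, 1/4 i i.
Crossing each possibility with the mother i i and summing P(type B): 1/4·1/2 + 1/4·0 + 1/4·1/2 + 1/4·0 = 1/4.

1/4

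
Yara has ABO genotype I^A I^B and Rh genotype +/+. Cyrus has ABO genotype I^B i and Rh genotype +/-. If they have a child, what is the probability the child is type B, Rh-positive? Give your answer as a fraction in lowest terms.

1/2

ABO cross I^A I^B × I^B i → offspring phenotypes: 1/4 A, 1/2 B, 1/4 AB.
Rh cross +/+ × +/- → 1 Rh+.
Independent loci: P(type B, Rh-positive) = 1/2 × 1 = 1/2.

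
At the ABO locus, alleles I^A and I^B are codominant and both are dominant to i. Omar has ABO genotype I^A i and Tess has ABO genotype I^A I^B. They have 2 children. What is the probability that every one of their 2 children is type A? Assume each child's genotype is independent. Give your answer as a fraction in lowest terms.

1/4

ABO cross I^A i × I^A I^B → 1/2 A, 1/4 B, 1/4 AB.
So P(type A) = 1/2 per child.
All 2 independent: (1/2)^2 = 1/4.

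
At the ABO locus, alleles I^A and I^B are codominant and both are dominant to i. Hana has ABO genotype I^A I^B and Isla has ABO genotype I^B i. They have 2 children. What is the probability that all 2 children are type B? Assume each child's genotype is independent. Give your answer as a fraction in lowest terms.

1/4

ABO cross I^A I^B × I^B i → 1/4 A, 1/2 B, 1/4 AB.
So P(type B) = 1/2 per child.
All 2 independent: (1/2)^2 = 1/4.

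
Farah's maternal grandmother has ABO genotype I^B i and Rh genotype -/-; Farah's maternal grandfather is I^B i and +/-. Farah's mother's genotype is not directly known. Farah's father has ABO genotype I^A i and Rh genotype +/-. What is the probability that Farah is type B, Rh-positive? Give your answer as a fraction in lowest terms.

Farah's mother's ABO genotype from I^B i × I^B i: 1/4 I^B I^B, 1/2 I^B i, 1/4 i i.
Crossing each possibility with the father I^A i and summing P(type B): 1/4·1/2 + 1/2·1/4 + 1/4·0 = 1/4.
Similarly for Rh via the mother's Rh distribution: P(Rh+) = 5/8.
Independent loci: 1/4 × 5/8 = 5/32.

5/32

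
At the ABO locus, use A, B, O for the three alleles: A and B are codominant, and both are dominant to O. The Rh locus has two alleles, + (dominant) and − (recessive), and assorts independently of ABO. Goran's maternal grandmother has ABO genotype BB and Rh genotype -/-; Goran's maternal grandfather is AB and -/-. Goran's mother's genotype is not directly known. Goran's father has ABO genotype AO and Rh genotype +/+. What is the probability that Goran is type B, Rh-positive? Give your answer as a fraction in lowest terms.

Goran's mother's ABO genotype from BB × AB: 1/2 AB, 1/2 BB.
Crossing each possibility with the father AO and summing P(type B): 1/2·1/4 + 1/2·1/2 = 3/8.
Similarly for Rh via the mother's Rh distribution: P(Rh+) = 1.
Independent loci: 3/8 × 1 = 3/8.

3/8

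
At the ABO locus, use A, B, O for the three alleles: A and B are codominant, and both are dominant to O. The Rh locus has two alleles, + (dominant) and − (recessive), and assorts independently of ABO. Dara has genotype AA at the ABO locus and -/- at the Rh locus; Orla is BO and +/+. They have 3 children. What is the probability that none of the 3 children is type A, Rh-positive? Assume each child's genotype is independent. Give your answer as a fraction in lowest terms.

1/8

ABO cross AA × BO → 1/2 A, 1/2 AB.
Rh cross -/- × +/+ → 1 Rh+; so P(type A, Rh-positive) = 1/2 × 1 = 1/2 per child.
P(not type A, Rh-positive) = 1/2 for one child; (1/2)^3 = 1/8.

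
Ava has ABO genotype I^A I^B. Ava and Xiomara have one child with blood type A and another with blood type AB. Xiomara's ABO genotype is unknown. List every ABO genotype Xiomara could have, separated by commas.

For each candidate genotype of Xiomara, check whether crossing it with I^A I^B can produce every observed child phenotype.
  I^A I^A → possible child types {A, AB} ✓
  I^A I^B → possible child types {A, B, AB} ✓
  I^A i → possible child types {A, B, AB} ✓
  I^B I^B → possible child types {B, AB} ✗
  I^B i → possible child types {A, B, AB} ✓
  i i → possible child types {A, B} ✗

I^A I^A, I^A I^B, I^A i, I^B i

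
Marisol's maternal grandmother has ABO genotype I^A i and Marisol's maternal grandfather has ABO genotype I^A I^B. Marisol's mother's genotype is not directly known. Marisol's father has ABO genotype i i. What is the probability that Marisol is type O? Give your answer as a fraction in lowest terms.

Marisol's mother's ABO genotype from I^A i × I^A I^B: 1/4 I^A I^A, 1/4 I^A I^B, 1/4 I^A i, 1/4 I^B i.
Crossing each possibility with the father i i and summing P(type O): 1/4·0 + 1/4·0 + 1/4·1/2 + 1/4·1/2 = 1/4.

1/4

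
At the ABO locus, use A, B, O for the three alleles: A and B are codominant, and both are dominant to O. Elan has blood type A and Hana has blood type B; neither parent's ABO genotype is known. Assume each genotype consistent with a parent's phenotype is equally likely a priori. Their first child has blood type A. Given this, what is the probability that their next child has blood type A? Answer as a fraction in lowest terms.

5/12

Possible genotypes: Elan ∈ {AA, AO}; Hana ∈ {BB, BO}.
Weight each parental genotype pair by prior × P(type-A child):
  AA × BO: posterior weight 2/3; P(next child type A) = 1/2.
  AO × BO: posterior weight 1/3; P(next child type A) = 1/4.
Weighted sum = 5/12.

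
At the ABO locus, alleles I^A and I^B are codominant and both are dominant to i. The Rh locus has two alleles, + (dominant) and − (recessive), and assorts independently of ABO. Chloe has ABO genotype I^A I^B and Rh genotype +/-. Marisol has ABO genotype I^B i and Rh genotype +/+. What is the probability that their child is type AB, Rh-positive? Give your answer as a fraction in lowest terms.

1/4

ABO cross I^A I^B × I^B i → offspring phenotypes: 1/4 A, 1/2 B, 1/4 AB.
Rh cross +/- × +/+ → 1 Rh+.
Independent loci: P(type AB, Rh-positive) = 1/4 × 1 = 1/4.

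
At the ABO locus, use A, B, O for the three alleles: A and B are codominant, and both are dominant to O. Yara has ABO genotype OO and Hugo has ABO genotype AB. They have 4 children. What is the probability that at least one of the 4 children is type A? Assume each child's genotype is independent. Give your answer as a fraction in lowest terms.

ABO cross OO × AB → 1/2 A, 1/2 B.
So P(type A) = 1/2 per child.
P(none) = (1/2)^4 = 1/16; P(at least one) = 1 − 1/16 = 15/16.

15/16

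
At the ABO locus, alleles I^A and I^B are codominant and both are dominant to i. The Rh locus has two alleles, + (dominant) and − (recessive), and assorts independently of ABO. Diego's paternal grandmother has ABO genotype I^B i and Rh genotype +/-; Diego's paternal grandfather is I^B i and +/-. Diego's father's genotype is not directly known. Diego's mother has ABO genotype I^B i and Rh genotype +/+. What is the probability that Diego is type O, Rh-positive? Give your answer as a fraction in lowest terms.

1/4

Diego's father's ABO genotype from I^B i × I^B i: 1/4 I^B I^B, 1/2 I^B i, 1/4 i i.
Crossing each possibility with the mother I^B i and summing P(type O): 1/4·0 + 1/2·1/4 + 1/4·1/2 = 1/4.
Similarly for Rh via the father's Rh distribution: P(Rh+) = 1.
Independent loci: 1/4 × 1 = 1/4.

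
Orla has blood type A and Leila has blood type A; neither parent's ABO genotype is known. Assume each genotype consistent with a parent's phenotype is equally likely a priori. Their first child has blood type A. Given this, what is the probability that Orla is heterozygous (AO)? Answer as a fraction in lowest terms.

7/15

Possible genotypes: Orla ∈ {AA, AO}; Leila ∈ {AA, AO}.
Weight each parental genotype pair by prior × P(type-A child):
  AA × AA: posterior weight 4/15.
  AA × AO: posterior weight 4/15.
  AO × AA: posterior weight 4/15.
  AO × AO: posterior weight 1/5.
Sum the posterior weight over pairs where Orla is AO: 7/15.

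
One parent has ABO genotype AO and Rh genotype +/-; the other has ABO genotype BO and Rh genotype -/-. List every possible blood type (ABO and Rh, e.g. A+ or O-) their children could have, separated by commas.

Gametes from AO × BO give offspring ABO genotypes AB, AO, BO, OO, i.e. phenotypes O, A, B, AB.
Rh cross +/- × -/- → phenotypes Rh+, Rh-.
Combining independently: O+, O-, A+, A-, B+, B-, AB+, AB-.

O+, O-, A+, A-, B+, B-, AB+, AB-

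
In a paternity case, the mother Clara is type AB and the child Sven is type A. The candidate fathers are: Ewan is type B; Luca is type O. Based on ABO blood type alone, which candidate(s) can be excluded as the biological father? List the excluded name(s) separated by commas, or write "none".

A candidate is excluded only if no genotype consistent with his phenotype could produce a type A child with a type AB mother.
Every candidate has at least one consistent genotype combination, so none can be excluded.

none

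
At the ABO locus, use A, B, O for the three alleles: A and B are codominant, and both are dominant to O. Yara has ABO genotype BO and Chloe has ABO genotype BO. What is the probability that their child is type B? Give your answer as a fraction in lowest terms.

ABO cross BO × BO → offspring phenotypes: 1/4 O, 3/4 B.
So P(type B) = 3/4.

3/4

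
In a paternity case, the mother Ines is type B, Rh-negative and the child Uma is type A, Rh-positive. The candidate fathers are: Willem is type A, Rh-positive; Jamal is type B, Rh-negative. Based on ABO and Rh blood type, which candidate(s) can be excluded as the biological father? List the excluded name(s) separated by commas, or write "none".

A candidate is excluded only if no genotype consistent with his phenotype could produce a type A, Rh-positive child with a type B, Rh-negative mother.
Jamal (type B, Rh-): no genotype consistent with that phenotype can produce a type-A Rh+ child with a type-B mother.

Jamal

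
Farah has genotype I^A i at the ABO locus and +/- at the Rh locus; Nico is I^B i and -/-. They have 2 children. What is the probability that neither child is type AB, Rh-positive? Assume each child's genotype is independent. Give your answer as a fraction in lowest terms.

ABO cross I^A i × I^B i → 1/4 O, 1/4 A, 1/4 B, 1/4 AB.
Rh cross +/- × -/- → 1/2 Rh+, 1/2 Rh-; so P(type AB, Rh-positive) = 1/4 × 1/2 = 1/8 per child.
P(not type AB, Rh-positive) = 7/8 for one child; (7/8)^2 = 49/64.

49/64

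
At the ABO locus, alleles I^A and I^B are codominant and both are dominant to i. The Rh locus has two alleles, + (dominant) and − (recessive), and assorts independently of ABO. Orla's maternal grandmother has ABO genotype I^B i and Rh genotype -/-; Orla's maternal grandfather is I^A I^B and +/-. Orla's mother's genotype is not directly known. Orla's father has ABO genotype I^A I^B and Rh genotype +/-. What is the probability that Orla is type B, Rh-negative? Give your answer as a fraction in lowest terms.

9/64

Orla's mother's ABO genotype from I^B i × I^A I^B: 1/4 I^A I^B, 1/4 I^A i, 1/4 I^B I^B, 1/4 I^B i.
Crossing each possibility with the father I^A I^B and summing P(type B): 1/4·1/4 + 1/4·1/4 + 1/4·1/2 + 1/4·1/2 = 3/8.
Similarly for Rh via the mother's Rh distribution: P(Rh-) = 3/8.
Independent loci: 3/8 × 3/8 = 9/64.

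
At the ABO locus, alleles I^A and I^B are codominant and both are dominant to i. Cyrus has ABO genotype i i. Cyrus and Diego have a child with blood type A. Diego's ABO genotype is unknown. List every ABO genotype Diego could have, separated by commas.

I^A I^A, I^A I^B, I^A i

For each candidate genotype of Diego, check whether crossing it with i i can produce every observed child phenotype.
  I^A I^A → possible child types {A} ✓
  I^A I^B → possible child types {A, B} ✓
  I^A i → possible child types {O, A} ✓
  I^B I^B → possible child types {B} ✗
  I^B i → possible child types {O, B} ✗
  i i → possible child types {O} ✗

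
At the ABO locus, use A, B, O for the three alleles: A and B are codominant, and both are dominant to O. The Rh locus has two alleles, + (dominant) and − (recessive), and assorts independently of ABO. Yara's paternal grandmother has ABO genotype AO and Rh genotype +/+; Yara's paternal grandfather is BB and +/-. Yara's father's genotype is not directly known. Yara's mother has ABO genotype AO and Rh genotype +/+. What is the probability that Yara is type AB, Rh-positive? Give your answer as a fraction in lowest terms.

Yara's father's ABO genotype from AO × BB: 1/2 AB, 1/2 BO.
Crossing each possibility with the mother AO and summing P(type AB): 1/2·1/4 + 1/2·1/4 = 1/4.
Similarly for Rh via the father's Rh distribution: P(Rh+) = 1.
Independent loci: 1/4 × 1 = 1/4.

1/4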